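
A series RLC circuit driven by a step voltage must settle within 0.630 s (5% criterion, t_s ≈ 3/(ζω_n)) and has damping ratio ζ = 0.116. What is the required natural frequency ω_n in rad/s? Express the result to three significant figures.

ω_n ≈ 41.1 rad/s

Rearranging t_s ≈ 3/(ζω_n) gives ω_n = 3/(ζ·t_s) = 3/(0.116 × 0.630) = 41.1 rad/s.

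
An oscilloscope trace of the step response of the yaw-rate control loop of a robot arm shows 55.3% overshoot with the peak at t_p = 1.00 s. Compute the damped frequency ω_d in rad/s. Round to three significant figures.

ω_d ≈ 3.14 rad/s

t_p = π/ω_d, so ω_d = π/1.00 = 3.14 rad/s.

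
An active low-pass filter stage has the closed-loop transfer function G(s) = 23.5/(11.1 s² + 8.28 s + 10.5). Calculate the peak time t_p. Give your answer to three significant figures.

t_p ≈ 3.50 s

Dividing through by 11.1: denominator becomes s² + 0.7459 s + 0.9459.
So ω_n = √0.9459 = 0.973 rad/s and ζ = 0.7459/(2·0.973) = 0.383.
ω_d = ω_n√(1−ζ²) = 0.898 rad/s. t_p = π/ω_d = 3.50 s.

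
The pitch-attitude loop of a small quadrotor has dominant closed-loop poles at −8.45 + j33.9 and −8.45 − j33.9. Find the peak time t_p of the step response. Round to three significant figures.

t_p ≈ 0.0927 s

t_p = π/ω_d with ω_d = 33.9 (the imaginary part), so t_p = 0.0927 s.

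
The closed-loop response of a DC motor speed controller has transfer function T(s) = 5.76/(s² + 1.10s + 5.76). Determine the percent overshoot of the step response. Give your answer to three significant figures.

ω_n = √5.76 = 2.40 rad/s; ζ = 1.10/(2·2.40) = 0.229.
%OS = 100·exp(−πζ/√(1−ζ²)) = 47.7%.

%OS ≈ 47.7%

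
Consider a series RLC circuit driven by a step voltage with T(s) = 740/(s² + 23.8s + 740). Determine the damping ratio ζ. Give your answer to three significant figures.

Comparing the denominator to s² + 2ζω_n s + ω_n²: ω_n = √740 = 27.2 rad/s, and 2ζω_n = 23.8 so ζ = 23.8/(2·27.2) = 0.437.

ζ ≈ 0.437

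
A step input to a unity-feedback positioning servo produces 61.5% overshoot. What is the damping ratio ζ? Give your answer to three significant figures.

ζ ≈ 0.153

Inverting the overshoot relation: ζ = |ln 0.615|/√(π² + ln²0.615) = 0.153.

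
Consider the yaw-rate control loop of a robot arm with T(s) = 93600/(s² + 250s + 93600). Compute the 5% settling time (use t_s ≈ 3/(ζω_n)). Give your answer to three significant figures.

t_s ≈ 0.0240 s

Matching coefficients with s² + 2ζω_n s + ω_n² gives ω_n² = 93600 ⇒ ω_n = 306 rad/s, and ζ = 250/(2ω_n) = 0.409.
t_s ≈ 3/(ζω_n) = 3/(0.409·306) = 0.0240 s.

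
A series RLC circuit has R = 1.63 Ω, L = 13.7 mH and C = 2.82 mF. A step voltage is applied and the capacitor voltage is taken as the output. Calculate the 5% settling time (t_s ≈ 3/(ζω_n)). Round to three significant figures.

For a series RLC circuit (capacitor voltage as output), ω_n = 1/√(LC) = 1/√(13.7 mH · 2.82 mF) = 161 rad/s.
ζ = (R/2)·√(C/L) = (1.63/2)·√(2.82 mF/13.7 mH) = 0.370.
t_s ≈ 3/(ζω_n) = 0.0504 s.

t_s ≈ 0.0504 s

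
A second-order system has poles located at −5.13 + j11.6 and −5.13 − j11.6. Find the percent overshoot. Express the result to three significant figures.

%OS ≈ 24.9%

With σ = 5.13, ω_d = 11.6: ω_n = √(σ²+ω_d²) = 12.7 rad/s, ζ = σ/ω_n = 0.404.
%OS = 100 e^{−πζ/√(1−ζ²)} with ζ = 0.404 gives 24.9%.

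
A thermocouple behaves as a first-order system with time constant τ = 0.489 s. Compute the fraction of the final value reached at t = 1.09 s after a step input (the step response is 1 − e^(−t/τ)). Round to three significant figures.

y(t)/y_∞ = 1 − e^(−t/τ) = 1 − e^(−1.09/0.489) = 1 − e^(−2.23) = 0.892.

y/y_∞ ≈ 0.892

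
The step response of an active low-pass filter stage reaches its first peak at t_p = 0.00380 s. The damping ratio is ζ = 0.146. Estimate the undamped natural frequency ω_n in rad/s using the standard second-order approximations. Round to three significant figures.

ω_n ≈ 836 rad/s

Peak time t_p = π/ω_d, so ω_d = π/t_p = π/0.00380 = 827 rad/s.
ω_n = ω_d/√(1−ζ²) = 827/√0.979 = 836 rad/s.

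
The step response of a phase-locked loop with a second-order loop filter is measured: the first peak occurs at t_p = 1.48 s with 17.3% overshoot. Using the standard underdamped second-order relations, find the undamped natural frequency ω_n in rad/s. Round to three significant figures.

From the overshoot, ζ = −ln(OS)/√(π²+ln²(OS)) = 0.488.
t_p = π/ω_d ⇒ ω_d = 2.12 rad/s; then ω_n = ω_d/√(1−ζ²) = 2.43 rad/s.

ω_n ≈ 2.43 rad/s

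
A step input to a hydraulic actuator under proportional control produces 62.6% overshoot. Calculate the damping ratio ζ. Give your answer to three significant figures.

ζ = −ln(OS)/√(π² + (ln OS)²). With OS = 0.626, ln OS = −0.4684 and ζ = 0.4684/3.176 = 0.147.

ζ ≈ 0.147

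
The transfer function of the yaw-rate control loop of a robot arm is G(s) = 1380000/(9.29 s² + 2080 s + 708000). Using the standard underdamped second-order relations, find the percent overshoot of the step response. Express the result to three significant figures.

Dividing through by 9.29: denominator becomes s² + 223.9 s + 76210.
So ω_n = √76210 = 276 rad/s and ζ = 223.9/(2·276) = 0.406.
%OS = 100·exp(−πζ/√(1−ζ²)) = 24.8%.

%OS ≈ 24.8%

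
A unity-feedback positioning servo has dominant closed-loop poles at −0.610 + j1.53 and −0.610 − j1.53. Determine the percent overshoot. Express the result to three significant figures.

|pole| = ω_n = √(0.610² + 1.53²) = 1.65 rad/s; ζ = cos θ = σ/ω_n = 0.370.
%OS = 100 e^{−πζ/√(1−ζ²)} with ζ = 0.370 gives 28.6%.

%OS ≈ 28.6%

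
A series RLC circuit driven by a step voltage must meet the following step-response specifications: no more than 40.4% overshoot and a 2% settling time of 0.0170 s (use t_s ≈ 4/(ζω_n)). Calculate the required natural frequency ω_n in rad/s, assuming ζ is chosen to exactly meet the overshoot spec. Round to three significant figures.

From %OS = 100·exp(−πζ/√(1−ζ²)), invert to get ζ = −ln(OS)/√(π² + ln²(OS)) with OS = 0.404.
−ln 0.404 = 0.9063, so ζ = 0.9063/√(π² + 0.8215) = 0.277.
From t_s ≈ 4/(ζω_n): ω_n = 4/(ζ·t_s) = 4/(0.277·0.0170) = 849 rad/s.

ω_n ≈ 849 rad/s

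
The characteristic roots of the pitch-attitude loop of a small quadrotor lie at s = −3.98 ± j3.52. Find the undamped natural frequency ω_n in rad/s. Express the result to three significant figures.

With σ = 3.98, ω_d = 3.52: ω_n = √(σ²+ω_d²) = 5.31 rad/s, ζ = σ/ω_n = 0.749.

ω_n ≈ 5.31 rad/s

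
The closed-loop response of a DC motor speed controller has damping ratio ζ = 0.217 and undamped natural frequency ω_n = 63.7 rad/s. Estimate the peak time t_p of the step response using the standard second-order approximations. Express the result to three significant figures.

t_p ≈ 0.0505 s

The damped frequency is ω_d = ω_n√(1−ζ²) = 63.7·√(1−0.0471) = 62.2 rad/s.
Peak time t_p = π/ω_d = π/62.2 = 0.0505 s.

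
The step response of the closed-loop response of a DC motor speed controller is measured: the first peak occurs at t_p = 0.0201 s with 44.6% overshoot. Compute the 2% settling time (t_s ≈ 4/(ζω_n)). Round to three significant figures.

t_s ≈ 0.0996 s

The overshoot fixes ζ = −ln(OS)/√(π²+ln²(OS)) = 0.249.
From t_p = π/ω_d, ω_d = π/0.0201 = 156 rad/s, so ω_n = ω_d/√(1−ζ²) = 161 rad/s.
t_s ≈ 4/(ζω_n) = 4/(0.249·161) = 0.0996 s.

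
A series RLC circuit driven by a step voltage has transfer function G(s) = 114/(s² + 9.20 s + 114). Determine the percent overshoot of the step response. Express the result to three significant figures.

Comparing the denominator to s² + 2ζω_n s + ω_n²: ω_n = √114 = 10.7 rad/s, and 2ζω_n = 9.20 so ζ = 9.20/(2·10.7) = 0.431.
%OS = 100 e^{−πζ/√(1−ζ²)} with ζ = 0.431 gives 22.3%.

%OS ≈ 22.3%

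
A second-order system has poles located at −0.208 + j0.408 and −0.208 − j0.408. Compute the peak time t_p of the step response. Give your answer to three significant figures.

t_p ≈ 7.70 s

t_p = π/ω_d with ω_d = 0.408 (the imaginary part), so t_p = 7.70 s.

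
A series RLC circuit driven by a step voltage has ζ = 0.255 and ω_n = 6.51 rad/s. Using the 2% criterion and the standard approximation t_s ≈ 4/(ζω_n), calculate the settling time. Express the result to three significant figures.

t_s ≈ 4/(ζω_n) = 4/(0.255 × 6.51) = 2.41 s.

t_s ≈ 2.41 s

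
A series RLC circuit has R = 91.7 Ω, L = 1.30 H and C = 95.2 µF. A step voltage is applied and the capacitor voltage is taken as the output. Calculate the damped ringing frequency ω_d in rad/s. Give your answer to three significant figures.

For a series RLC circuit (capacitor voltage as output), ω_n = 1/√(LC) = 1/√(1.30 H · 95.2 µF) = 89.9 rad/s.
ζ = (R/2)·√(C/L) = (91.7/2)·√(95.2 µF/1.30 H) = 0.392.
ω_d = 89.9·√(1 − 0.392²) = 82.7 rad/s.

ω_d ≈ 82.7 rad/s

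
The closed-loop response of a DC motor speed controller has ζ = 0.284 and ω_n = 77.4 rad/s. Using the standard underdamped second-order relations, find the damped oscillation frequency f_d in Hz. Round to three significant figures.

ω_d = ω_n√(1−ζ²) = 77.4·√0.919 = 74.2 rad/s.
f_d = ω_d/(2π) = 11.8 Hz.

f_d ≈ 11.8 Hz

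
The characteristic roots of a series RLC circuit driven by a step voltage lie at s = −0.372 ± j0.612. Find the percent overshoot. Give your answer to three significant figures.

%OS ≈ 14.8%

With σ = 0.372, ω_d = 0.612: ω_n = √(σ²+ω_d²) = 0.716 rad/s, ζ = σ/ω_n = 0.519.
%OS = 100 e^{−πζ/√(1−ζ²)} with ζ = 0.519 gives 14.8%.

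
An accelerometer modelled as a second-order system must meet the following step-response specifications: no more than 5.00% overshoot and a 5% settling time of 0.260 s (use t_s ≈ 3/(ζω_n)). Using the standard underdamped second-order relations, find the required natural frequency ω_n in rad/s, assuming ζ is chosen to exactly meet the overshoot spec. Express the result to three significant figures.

From %OS = 100·exp(−πζ/√(1−ζ²)), invert to get ζ = −ln(OS)/√(π² + ln²(OS)) with OS = 0.0500.
−ln 0.0500 = 2.996, so ζ = 2.996/√(π² + 8.974) = 0.690.
Then ω_n = 3/(ζ t_s) = 3/(0.690 × 0.260) = 16.7 rad/s.

ω_n ≈ 16.7 rad/s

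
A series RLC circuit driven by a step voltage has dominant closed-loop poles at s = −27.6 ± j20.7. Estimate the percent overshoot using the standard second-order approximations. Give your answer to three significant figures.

%OS ≈ 1.52%

With σ = 27.6, ω_d = 20.7: ω_n = √(σ²+ω_d²) = 34.5 rad/s, ζ = σ/ω_n = 0.800.
%OS = 100 e^{−πζ/√(1−ζ²)} with ζ = 0.800 gives 1.52%.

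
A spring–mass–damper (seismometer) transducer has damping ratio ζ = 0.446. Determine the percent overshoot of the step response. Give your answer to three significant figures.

For an underdamped second-order system, %OS = 100·exp(−πζ/√(1−ζ²)).
πζ/√(1−ζ²) = π·0.446/√(1−0.199) = 1.565, so %OS = 100·e^(−1.565) = 20.9%.

%OS ≈ 20.9%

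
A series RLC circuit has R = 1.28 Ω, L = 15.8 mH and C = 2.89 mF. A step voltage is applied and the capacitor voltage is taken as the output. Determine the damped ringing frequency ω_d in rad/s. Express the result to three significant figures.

ω_d ≈ 142 rad/s

For a series RLC circuit (capacitor voltage as output), ω_n = 1/√(LC) = 1/√(15.8 mH · 2.89 mF) = 148 rad/s.
ζ = (R/2)·√(C/L) = (1.28/2)·√(2.89 mF/15.8 mH) = 0.274.
The damped frequency ω_d = ω_n√(1−ζ²) = 142 rad/s.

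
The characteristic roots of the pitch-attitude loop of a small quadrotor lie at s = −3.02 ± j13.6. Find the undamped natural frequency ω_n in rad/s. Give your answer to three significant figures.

ω_n ≈ 13.9 rad/s

|pole| = ω_n = √(3.02² + 13.6²) = 13.9 rad/s; ζ = cos θ = σ/ω_n = 0.217.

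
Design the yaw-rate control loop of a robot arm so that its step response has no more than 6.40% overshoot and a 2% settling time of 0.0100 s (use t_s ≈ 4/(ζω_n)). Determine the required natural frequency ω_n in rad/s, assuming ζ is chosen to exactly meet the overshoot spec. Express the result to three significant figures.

ω_n ≈ 607 rad/s

From %OS = 100·exp(−πζ/√(1−ζ²)), invert to get ζ = −ln(OS)/√(π² + ln²(OS)) with OS = 0.0640.
−ln 0.0640 = 2.749, so ζ = 2.749/√(π² + 7.556) = 0.659.
Then ω_n = 4/(ζ t_s) = 4/(0.659 × 0.0100) = 607 rad/s.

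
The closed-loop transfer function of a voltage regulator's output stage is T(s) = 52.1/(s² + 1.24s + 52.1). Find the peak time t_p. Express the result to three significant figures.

t_p ≈ 0.437 s

ω_n = √52.1 = 7.22 rad/s; ζ = 1.24/(2·7.22) = 0.0859.
ω_d = 7.22·√(1 − 0.0859²) = 7.19 rad/s. Then t_p = π/ω_d = 0.437 s.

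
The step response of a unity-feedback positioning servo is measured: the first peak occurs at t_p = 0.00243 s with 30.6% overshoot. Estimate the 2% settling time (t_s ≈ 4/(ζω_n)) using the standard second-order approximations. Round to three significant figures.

ζ from %OS: ζ = |ln 0.306|/√(π²+ln²0.306) = 0.353.
From t_p = π/ω_d, ω_d = π/0.00243 = 1290 rad/s, so ω_n = ω_d/√(1−ζ²) = 1380 rad/s.
t_s ≈ 4/(ζω_n) = 4/(0.353·1380) = 0.00821 s.

t_s ≈ 0.00821 s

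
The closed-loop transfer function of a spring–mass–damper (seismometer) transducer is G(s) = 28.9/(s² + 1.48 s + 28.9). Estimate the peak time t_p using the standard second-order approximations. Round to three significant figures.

t_p ≈ 0.590 s

Matching coefficients with s² + 2ζω_n s + ω_n² gives ω_n² = 28.9 ⇒ ω_n = 5.38 rad/s, and ζ = 1.48/(2ω_n) = 0.138.
ω_d = ω_n√(1−ζ²) = 5.32 rad/s. Then t_p = π/ω_d = 0.590 s.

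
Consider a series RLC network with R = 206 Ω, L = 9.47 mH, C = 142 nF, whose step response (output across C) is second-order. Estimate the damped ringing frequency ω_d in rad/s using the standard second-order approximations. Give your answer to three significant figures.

For a series RLC circuit (capacitor voltage as output), ω_n = 1/√(LC) = 1/√(9.47 mH · 142 nF) = 27300 rad/s.
ζ = (R/2)·√(C/L) = (206/2)·√(142 nF/9.47 mH) = 0.399.
ω_d = 27300·√(1 − 0.399²) = 25000 rad/s.

ω_d ≈ 25000 rad/s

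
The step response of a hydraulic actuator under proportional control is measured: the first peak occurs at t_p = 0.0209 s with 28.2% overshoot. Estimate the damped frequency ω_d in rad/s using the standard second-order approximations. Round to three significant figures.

ω_d ≈ 150 rad/s

t_p = π/ω_d, so ω_d = π/0.0209 = 150 rad/s.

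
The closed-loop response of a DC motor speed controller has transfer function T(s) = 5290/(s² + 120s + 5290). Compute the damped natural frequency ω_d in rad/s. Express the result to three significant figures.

ω_n = √5290 = 72.7 rad/s; ζ = 120/(2·72.7) = 0.825.
ω_d = 72.7·√(1 − 0.825²) = 41.1 rad/s.

ω_d ≈ 41.1 rad/s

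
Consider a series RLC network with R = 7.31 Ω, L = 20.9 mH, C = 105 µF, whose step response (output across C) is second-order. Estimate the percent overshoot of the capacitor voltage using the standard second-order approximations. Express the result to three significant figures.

For a series RLC circuit (capacitor voltage as output), ω_n = 1/√(LC) = 1/√(20.9 mH · 105 µF) = 675 rad/s.
ζ = (R/2)·√(C/L) = (7.31/2)·√(105 µF/20.9 mH) = 0.259.
Overshoot: exp(−π·0.259/√(1−0.259²)) = 0.431, i.e. 43.1%.

%OS ≈ 43.1%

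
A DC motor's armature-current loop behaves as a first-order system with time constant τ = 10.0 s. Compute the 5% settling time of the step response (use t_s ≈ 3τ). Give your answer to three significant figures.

t_s ≈ 30.0 s

t_s ≈ 3τ = 30.0 s.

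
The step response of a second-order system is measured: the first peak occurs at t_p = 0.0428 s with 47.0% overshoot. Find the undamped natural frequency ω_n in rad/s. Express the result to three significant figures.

The overshoot fixes ζ = −ln(OS)/√(π²+ln²(OS)) = 0.234.
t_p = π/ω_d ⇒ ω_d = 73.4 rad/s; then ω_n = ω_d/√(1−ζ²) = 75.5 rad/s.

ω_n ≈ 75.5 rad/s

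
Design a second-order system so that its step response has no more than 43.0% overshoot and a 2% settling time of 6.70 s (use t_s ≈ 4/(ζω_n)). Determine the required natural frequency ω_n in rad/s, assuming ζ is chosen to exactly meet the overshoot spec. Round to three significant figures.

ω_n ≈ 2.30 rad/s

Inverting the overshoot relation: ζ = |ln 0.430|/√(π² + ln²0.430) = 0.259.
Then ω_n = 4/(ζ t_s) = 4/(0.259 × 6.70) = 2.30 rad/s.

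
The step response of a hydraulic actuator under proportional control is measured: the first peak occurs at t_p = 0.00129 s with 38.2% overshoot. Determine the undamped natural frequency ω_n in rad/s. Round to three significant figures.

The overshoot fixes ζ = −ln(OS)/√(π²+ln²(OS)) = 0.293.
From t_p = π/ω_d, ω_d = π/0.00129 = 2440 rad/s, so ω_n = ω_d/√(1−ζ²) = 2550 rad/s.

ω_n ≈ 2550 rad/s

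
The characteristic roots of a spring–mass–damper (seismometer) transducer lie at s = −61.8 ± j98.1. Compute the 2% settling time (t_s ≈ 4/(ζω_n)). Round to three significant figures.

For poles at −σ ± jω_d, ζω_n = σ = 61.8, so t_s ≈ 4/σ = 0.0647 s.

t_s ≈ 0.0647 s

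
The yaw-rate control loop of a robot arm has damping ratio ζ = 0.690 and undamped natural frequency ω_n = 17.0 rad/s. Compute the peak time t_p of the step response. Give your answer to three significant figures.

t_p ≈ 0.255 s

The damped frequency is ω_d = ω_n√(1−ζ²) = 17.0·√(1−0.476) = 12.3 rad/s.
Peak time t_p = π/ω_d = π/12.3 = 0.255 s.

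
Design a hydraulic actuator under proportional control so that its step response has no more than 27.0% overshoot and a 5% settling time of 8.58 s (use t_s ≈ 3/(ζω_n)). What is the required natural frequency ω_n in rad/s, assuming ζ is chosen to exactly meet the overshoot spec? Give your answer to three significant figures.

ω_n ≈ 0.909 rad/s

From %OS = 100·exp(−πζ/√(1−ζ²)), invert to get ζ = −ln(OS)/√(π² + ln²(OS)) with OS = 0.270.
−ln 0.270 = 1.309, so ζ = 1.309/√(π² + 1.714) = 0.385.
Then ω_n = 3/(ζ t_s) = 3/(0.385 × 8.58) = 0.909 rad/s.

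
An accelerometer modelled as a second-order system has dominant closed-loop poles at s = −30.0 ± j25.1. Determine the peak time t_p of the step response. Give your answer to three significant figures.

t_p ≈ 0.125 s

t_p = π/ω_d with ω_d = 25.1 (the imaginary part), so t_p = 0.125 s.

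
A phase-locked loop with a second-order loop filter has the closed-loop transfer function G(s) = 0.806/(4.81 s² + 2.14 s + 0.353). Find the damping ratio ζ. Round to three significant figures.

ζ ≈ 0.821

Dividing through by 4.81: denominator becomes s² + 0.4449 s + 0.07339.
So ω_n = √0.07339 = 0.271 rad/s and ζ = 0.4449/(2·0.271) = 0.821.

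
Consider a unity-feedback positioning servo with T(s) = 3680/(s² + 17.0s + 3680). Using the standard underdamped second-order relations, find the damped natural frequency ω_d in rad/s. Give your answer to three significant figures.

ω_d ≈ 60.1 rad/s

ω_n = √3680 = 60.7 rad/s; ζ = 17.0/(2·60.7) = 0.140.
ω_d = 60.7·√(1 − 0.140²) = 60.1 rad/s.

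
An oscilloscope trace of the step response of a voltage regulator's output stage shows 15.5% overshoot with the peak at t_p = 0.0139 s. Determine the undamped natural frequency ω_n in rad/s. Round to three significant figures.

ω_n ≈ 263 rad/s

ζ from %OS: ζ = |ln 0.155|/√(π²+ln²0.155) = 0.510.
From t_p = π/ω_d, ω_d = π/0.0139 = 226 rad/s, so ω_n = ω_d/√(1−ζ²) = 263 rad/s.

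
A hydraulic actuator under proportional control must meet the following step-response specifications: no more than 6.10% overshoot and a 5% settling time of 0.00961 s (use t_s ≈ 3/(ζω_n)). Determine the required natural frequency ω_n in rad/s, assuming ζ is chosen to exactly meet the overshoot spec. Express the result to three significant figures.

ω_n ≈ 469 rad/s

ζ = −ln(OS)/√(π² + (ln OS)²). With OS = 0.0610, ln OS = −2.797 and ζ = 2.797/4.206 = 0.665.
From t_s ≈ 3/(ζω_n): ω_n = 3/(ζ·t_s) = 3/(0.665·0.00961) = 469 rad/s.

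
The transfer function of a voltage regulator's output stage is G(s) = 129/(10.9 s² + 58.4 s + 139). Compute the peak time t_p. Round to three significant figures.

t_p ≈ 1.33 s

Dividing through by 10.9: denominator becomes s² + 5.358 s + 12.75.
So ω_n = √12.75 = 3.57 rad/s and ζ = 5.358/(2·3.57) = 0.750.
ω_d = 3.57·√(1 − 0.750²) = 2.36 rad/s. t_p = π/ω_d = 1.33 s.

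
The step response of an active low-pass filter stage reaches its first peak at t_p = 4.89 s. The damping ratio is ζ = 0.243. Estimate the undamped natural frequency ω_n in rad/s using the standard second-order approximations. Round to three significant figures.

ω_n ≈ 0.662 rad/s

Peak time t_p = π/ω_d, so ω_d = π/t_p = π/4.89 = 0.642 rad/s.
ω_n = ω_d/√(1−ζ²) = 0.642/√0.941 = 0.662 rad/s.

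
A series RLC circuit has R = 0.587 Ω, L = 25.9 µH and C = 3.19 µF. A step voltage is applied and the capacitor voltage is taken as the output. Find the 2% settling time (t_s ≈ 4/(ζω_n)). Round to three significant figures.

t_s ≈ 0.000353 s

For a series RLC circuit (capacitor voltage as output), ω_n = 1/√(LC) = 1/√(25.9 µH · 3.19 µF) = 110000 rad/s.
ζ = (R/2)·√(C/L) = (0.587/2)·√(3.19 µF/25.9 µH) = 0.103.
t_s ≈ 4/(ζω_n) = 0.000353 s.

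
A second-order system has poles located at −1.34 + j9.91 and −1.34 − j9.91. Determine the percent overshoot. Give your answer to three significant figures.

|pole| = ω_n = √(1.34² + 9.91²) = 10.0 rad/s; ζ = cos θ = σ/ω_n = 0.134.
Overshoot: exp(−π·0.134/√(1−0.134²)) = 0.654, i.e. 65.4%.

%OS ≈ 65.4%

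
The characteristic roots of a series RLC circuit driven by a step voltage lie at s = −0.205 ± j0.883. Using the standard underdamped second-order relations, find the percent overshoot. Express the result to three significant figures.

With σ = 0.205, ω_d = 0.883: ω_n = √(σ²+ω_d²) = 0.906 rad/s, ζ = σ/ω_n = 0.226.
%OS = 100 e^{−πζ/√(1−ζ²)} with ζ = 0.226 gives 48.2%.

%OS ≈ 48.2%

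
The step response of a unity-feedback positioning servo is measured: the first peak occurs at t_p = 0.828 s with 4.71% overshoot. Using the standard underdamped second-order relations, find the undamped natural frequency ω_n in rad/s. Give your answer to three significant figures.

ω_n ≈ 5.29 rad/s

The overshoot fixes ζ = −ln(OS)/√(π²+ln²(OS)) = 0.697.
t_p = π/ω_d ⇒ ω_d = 3.79 rad/s; then ω_n = ω_d/√(1−ζ²) = 5.29 rad/s.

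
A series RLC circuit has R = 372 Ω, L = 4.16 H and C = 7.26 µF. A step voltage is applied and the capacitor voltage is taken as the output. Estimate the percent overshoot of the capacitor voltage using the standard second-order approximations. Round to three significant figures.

%OS ≈ 45.1%

For a series RLC circuit (capacitor voltage as output), ω_n = 1/√(LC) = 1/√(4.16 H · 7.26 µF) = 182 rad/s.
ζ = (R/2)·√(C/L) = (372/2)·√(7.26 µF/4.16 H) = 0.246.
%OS = 100 e^{−πζ/√(1−ζ²)} with ζ = 0.246 gives 45.1%.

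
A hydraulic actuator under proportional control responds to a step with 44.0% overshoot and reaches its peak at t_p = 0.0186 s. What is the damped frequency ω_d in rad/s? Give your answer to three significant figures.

ω_d ≈ 169 rad/s

t_p = π/ω_d, so ω_d = π/0.0186 = 169 rad/s.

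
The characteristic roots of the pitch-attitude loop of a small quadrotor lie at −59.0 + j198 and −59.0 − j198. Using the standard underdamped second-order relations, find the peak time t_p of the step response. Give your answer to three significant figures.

t_p ≈ 0.0159 s

t_p = π/ω_d with ω_d = 198 (the imaginary part), so t_p = 0.0159 s.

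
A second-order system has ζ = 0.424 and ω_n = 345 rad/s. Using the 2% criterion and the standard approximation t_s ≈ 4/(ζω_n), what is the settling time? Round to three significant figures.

t_s ≈ 4/(ζω_n) = 4/(0.424 × 345) = 0.0273 s.

t_s ≈ 0.0273 s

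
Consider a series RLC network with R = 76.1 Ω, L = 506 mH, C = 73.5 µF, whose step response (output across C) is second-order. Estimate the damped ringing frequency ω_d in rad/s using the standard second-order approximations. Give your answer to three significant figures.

ω_d ≈ 146 rad/s

For a series RLC circuit (capacitor voltage as output), ω_n = 1/√(LC) = 1/√(506 mH · 73.5 µF) = 164 rad/s.
ζ = (R/2)·√(C/L) = (76.1/2)·√(73.5 µF/506 mH) = 0.459.
ω_d = 164·√(1 − 0.459²) = 146 rad/s.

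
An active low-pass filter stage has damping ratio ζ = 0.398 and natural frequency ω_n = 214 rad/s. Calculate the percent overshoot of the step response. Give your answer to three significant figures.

For an underdamped second-order system, %OS = 100·exp(−πζ/√(1−ζ²)).
πζ/√(1−ζ²) = π·0.398/√(1−0.158) = 1.363, so %OS = 100·e^(−1.363) = 25.6%.

%OS ≈ 25.6%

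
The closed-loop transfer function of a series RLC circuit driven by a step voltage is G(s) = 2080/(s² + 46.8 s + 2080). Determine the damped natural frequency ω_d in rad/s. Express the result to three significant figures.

ω_n = √2080 = 45.6 rad/s; ζ = 46.8/(2·45.6) = 0.513.
ω_d = 45.6·√(1 − 0.513²) = 39.1 rad/s.

ω_d ≈ 39.1 rad/s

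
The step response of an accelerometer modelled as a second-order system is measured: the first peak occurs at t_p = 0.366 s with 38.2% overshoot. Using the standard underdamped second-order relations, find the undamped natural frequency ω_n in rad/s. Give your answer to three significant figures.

The overshoot fixes ζ = −ln(OS)/√(π²+ln²(OS)) = 0.293.
t_p = π/ω_d ⇒ ω_d = 8.58 rad/s; then ω_n = ω_d/√(1−ζ²) = 8.98 rad/s.

ω_n ≈ 8.98 rad/s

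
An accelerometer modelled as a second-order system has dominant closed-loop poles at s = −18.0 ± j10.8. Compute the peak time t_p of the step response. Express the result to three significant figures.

t_p = π/ω_d with ω_d = 10.8 (the imaginary part), so t_p = 0.291 s.

t_p ≈ 0.291 s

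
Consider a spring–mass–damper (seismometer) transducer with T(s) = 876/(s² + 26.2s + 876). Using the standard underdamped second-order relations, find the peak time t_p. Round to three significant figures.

t_p ≈ 0.118 s

Matching coefficients with s² + 2ζω_n s + ω_n² gives ω_n² = 876 ⇒ ω_n = 29.6 rad/s, and ζ = 26.2/(2ω_n) = 0.443.
ω_d = 29.6·√(1 − 0.443²) = 26.5 rad/s. Then t_p = π/ω_d = 0.118 s.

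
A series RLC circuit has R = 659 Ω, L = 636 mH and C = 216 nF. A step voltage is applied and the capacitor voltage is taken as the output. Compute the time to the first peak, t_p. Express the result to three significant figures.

For a series RLC circuit (capacitor voltage as output), ω_n = 1/√(LC) = 1/√(636 mH · 216 nF) = 2700 rad/s.
ζ = (R/2)·√(C/L) = (659/2)·√(216 nF/636 mH) = 0.192.
The damped frequency ω_d = ω_n√(1−ζ²) = 2650 rad/s. t_p = π/ω_d = 0.00119 s.

t_p ≈ 0.00119 s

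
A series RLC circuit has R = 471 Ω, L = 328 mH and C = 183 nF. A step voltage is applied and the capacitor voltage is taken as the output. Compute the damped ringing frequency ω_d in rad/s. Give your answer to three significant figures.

ω_d ≈ 4020 rad/s

For a series RLC circuit (capacitor voltage as output), ω_n = 1/√(LC) = 1/√(328 mH · 183 nF) = 4080 rad/s.
ζ = (R/2)·√(C/L) = (471/2)·√(183 nF/328 mH) = 0.176.
ω_d = ω_n√(1−ζ²) = 4020 rad/s.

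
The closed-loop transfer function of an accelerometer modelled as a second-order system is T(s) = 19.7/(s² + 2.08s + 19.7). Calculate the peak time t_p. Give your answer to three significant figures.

t_p ≈ 0.728 s

ω_n = √19.7 = 4.44 rad/s; ζ = 2.08/(2·4.44) = 0.234.
ω_d = 4.44·√(1 − 0.234²) = 4.31 rad/s. Then t_p = π/ω_d = 0.728 s.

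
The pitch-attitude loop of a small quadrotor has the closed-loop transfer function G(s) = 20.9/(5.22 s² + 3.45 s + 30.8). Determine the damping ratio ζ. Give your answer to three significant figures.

Dividing through by 5.22: denominator becomes s² + 0.6609 s + 5.900.
So ω_n = √5.900 = 2.43 rad/s and ζ = 0.6609/(2·2.43) = 0.136.

ζ ≈ 0.136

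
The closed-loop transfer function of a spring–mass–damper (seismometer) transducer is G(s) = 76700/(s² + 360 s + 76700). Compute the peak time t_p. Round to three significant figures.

Comparing the denominator to s² + 2ζω_n s + ω_n²: ω_n = √76700 = 277 rad/s, and 2ζω_n = 360 so ζ = 360/(2·277) = 0.650.
ω_d = ω_n√(1−ζ²) = 210 rad/s. Then t_p = π/ω_d = 0.0149 s.

t_p ≈ 0.0149 s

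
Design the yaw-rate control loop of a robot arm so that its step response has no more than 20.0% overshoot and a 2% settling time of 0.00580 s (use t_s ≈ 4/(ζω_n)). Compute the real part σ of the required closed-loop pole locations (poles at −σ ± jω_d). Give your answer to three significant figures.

σ ≈ 690

The settling-time spec alone fixes σ = ζω_n = 4/t_s = 4/0.00580 = 690.
(Overshoot then fixes ζ = 0.456 and hence ω_d = σ·√(1−ζ²)/ζ = 1350 rad/s.)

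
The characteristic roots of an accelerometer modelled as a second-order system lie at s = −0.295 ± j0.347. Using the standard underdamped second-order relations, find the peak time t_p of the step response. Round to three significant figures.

t_p ≈ 9.05 s

t_p = π/ω_d with ω_d = 0.347 (the imaginary part), so t_p = 9.05 s.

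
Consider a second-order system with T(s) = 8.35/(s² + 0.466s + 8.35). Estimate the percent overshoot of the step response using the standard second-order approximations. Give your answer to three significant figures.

ω_n = √8.35 = 2.89 rad/s; ζ = 0.466/(2·2.89) = 0.0806.
Overshoot: exp(−π·0.0806/√(1−0.0806²)) = 0.776, i.e. 77.6%.

%OS ≈ 77.6%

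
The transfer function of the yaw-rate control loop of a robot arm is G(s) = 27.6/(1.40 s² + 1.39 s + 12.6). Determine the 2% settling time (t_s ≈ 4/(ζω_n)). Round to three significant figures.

Dividing through by 1.40: denominator becomes s² + 0.9929 s + 9.000.
So ω_n = √9.000 = 3.00 rad/s and ζ = 0.9929/(2·3.00) = 0.165.
t_s ≈ 4/(ζω_n) = 8.06 s.

t_s ≈ 8.06 s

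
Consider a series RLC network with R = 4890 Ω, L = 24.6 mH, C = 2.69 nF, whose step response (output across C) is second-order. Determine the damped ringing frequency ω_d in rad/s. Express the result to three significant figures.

ω_d ≈ 72300 rad/s

For a series RLC circuit (capacitor voltage as output), ω_n = 1/√(LC) = 1/√(24.6 mH · 2.69 nF) = 123000 rad/s.
ζ = (R/2)·√(C/L) = (4890/2)·√(2.69 nF/24.6 mH) = 0.809.
ω_d = 123000·√(1 − 0.809²) = 72300 rad/s.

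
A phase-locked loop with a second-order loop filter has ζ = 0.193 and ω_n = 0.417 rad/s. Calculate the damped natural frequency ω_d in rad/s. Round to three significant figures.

ω_d ≈ 0.409 rad/s

ω_d = ω_n√(1−ζ²) = 0.417·√0.963 = 0.409 rad/s.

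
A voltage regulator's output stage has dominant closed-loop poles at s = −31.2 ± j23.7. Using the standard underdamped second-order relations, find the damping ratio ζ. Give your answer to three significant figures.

With σ = 31.2, ω_d = 23.7: ω_n = √(σ²+ω_d²) = 39.2 rad/s, ζ = σ/ω_n = 0.796.

ζ ≈ 0.796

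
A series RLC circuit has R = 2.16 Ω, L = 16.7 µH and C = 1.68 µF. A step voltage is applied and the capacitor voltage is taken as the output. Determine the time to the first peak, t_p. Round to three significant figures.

t_p ≈ 0.0000177 s

For a series RLC circuit (capacitor voltage as output), ω_n = 1/√(LC) = 1/√(16.7 µH · 1.68 µF) = 189000 rad/s.
ζ = (R/2)·√(C/L) = (2.16/2)·√(1.68 µF/16.7 µH) = 0.343.
The damped frequency ω_d = ω_n√(1−ζ²) = 177000 rad/s. t_p = π/ω_d = 0.0000177 s.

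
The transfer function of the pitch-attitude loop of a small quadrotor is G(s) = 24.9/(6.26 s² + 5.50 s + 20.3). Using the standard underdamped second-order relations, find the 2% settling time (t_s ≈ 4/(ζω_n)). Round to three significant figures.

Dividing through by 6.26: denominator becomes s² + 0.8786 s + 3.243.
So ω_n = √3.243 = 1.80 rad/s and ζ = 0.8786/(2·1.80) = 0.244.
t_s ≈ 4/(ζω_n) = 9.11 s.

t_s ≈ 9.11 s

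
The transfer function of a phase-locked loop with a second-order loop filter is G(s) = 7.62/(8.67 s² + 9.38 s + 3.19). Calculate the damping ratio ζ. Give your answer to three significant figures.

ζ ≈ 0.892

Dividing through by 8.67: denominator becomes s² + 1.082 s + 0.3679.
So ω_n = √0.3679 = 0.607 rad/s and ζ = 1.082/(2·0.607) = 0.892.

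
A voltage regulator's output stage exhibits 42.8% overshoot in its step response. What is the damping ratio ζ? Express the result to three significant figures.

ζ ≈ 0.261

Inverting the overshoot relation: ζ = |ln 0.428|/√(π² + ln²0.428) = 0.261.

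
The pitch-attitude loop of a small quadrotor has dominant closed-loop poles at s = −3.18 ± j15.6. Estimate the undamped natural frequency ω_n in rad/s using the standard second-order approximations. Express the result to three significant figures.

ω_n ≈ 15.9 rad/s

The poles are at −σ ± jω_d with σ = 3.18 and ω_d = 15.6, so ω_n = √(σ²+ω_d²) = 15.9 rad/s and ζ = σ/ω_n = 0.200.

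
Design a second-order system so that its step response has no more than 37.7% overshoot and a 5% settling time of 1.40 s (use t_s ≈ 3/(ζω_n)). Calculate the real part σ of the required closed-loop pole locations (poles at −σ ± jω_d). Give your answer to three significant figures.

The settling-time spec alone fixes σ = ζω_n = 3/t_s = 3/1.40 = 2.14.
(Overshoot then fixes ζ = 0.297 and hence ω_d = σ·√(1−ζ²)/ζ = 6.90 rad/s.)

σ ≈ 2.14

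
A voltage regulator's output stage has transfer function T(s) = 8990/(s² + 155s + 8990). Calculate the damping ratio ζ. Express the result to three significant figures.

ω_n = √8990 = 94.8 rad/s; ζ = 155/(2·94.8) = 0.817.

ζ ≈ 0.817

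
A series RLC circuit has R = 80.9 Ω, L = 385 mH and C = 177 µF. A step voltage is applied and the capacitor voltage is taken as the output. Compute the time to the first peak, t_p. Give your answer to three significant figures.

For a series RLC circuit (capacitor voltage as output), ω_n = 1/√(LC) = 1/√(385 mH · 177 µF) = 121 rad/s.
ζ = (R/2)·√(C/L) = (80.9/2)·√(177 µF/385 mH) = 0.867.
ω_d = ω_n√(1−ζ²) = 60.3 rad/s. t_p = π/ω_d = 0.0521 s.

t_p ≈ 0.0521 s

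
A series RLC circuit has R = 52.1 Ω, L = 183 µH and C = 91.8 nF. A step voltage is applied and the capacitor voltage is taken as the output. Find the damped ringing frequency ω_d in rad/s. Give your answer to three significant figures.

ω_d ≈ 198000 rad/s

For a series RLC circuit (capacitor voltage as output), ω_n = 1/√(LC) = 1/√(183 µH · 91.8 nF) = 244000 rad/s.
ζ = (R/2)·√(C/L) = (52.1/2)·√(91.8 nF/183 µH) = 0.583.
ω_d = 244000·√(1 − 0.583²) = 198000 rad/s.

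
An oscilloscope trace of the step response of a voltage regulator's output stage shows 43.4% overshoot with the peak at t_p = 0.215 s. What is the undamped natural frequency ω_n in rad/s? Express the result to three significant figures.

ζ from %OS: ζ = |ln 0.434|/√(π²+ln²0.434) = 0.257.
t_p = π/ω_d ⇒ ω_d = 14.6 rad/s; then ω_n = ω_d/√(1−ζ²) = 15.1 rad/s.

ω_n ≈ 15.1 rad/s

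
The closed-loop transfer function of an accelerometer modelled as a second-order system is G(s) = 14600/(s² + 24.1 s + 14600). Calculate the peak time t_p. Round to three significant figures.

t_p ≈ 0.0261 s

ω_n = √14600 = 121 rad/s; ζ = 24.1/(2·121) = 0.0997.
ω_d = ω_n√(1−ζ²) = 120 rad/s. Then t_p = π/ω_d = 0.0261 s.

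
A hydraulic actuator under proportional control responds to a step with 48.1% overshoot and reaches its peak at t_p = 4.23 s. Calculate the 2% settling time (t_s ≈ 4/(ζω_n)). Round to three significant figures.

t_s ≈ 23.1 s

ζ from %OS: ζ = |ln 0.481|/√(π²+ln²0.481) = 0.227.
From t_p = π/ω_d, ω_d = π/4.23 = 0.743 rad/s, so ω_n = ω_d/√(1−ζ²) = 0.763 rad/s.
t_s ≈ 4/(ζω_n) = 4/(0.227·0.763) = 23.1 s.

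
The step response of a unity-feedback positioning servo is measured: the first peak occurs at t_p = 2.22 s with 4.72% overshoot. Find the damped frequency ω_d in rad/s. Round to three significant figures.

ω_d ≈ 1.42 rad/s

t_p = π/ω_d, so ω_d = π/2.22 = 1.42 rad/s.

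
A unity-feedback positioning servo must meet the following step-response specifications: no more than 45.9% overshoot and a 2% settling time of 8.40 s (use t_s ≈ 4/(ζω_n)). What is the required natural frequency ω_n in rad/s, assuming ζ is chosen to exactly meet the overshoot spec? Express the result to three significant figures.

ω_n ≈ 1.98 rad/s

Inverting the overshoot relation: ζ = |ln 0.459|/√(π² + ln²0.459) = 0.241.
Then ω_n = 4/(ζ t_s) = 4/(0.241 × 8.40) = 1.98 rad/s.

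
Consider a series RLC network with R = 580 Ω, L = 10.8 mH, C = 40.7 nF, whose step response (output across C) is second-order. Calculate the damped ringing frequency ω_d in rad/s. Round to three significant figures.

For a series RLC circuit (capacitor voltage as output), ω_n = 1/√(LC) = 1/√(10.8 mH · 40.7 nF) = 47700 rad/s.
ζ = (R/2)·√(C/L) = (580/2)·√(40.7 nF/10.8 mH) = 0.563.
ω_d = ω_n√(1−ζ²) = 39400 rad/s.

ω_d ≈ 39400 rad/s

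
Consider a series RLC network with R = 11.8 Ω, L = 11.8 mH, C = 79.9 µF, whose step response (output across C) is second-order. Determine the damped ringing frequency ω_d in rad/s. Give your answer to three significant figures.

ω_d ≈ 900 rad/s

For a series RLC circuit (capacitor voltage as output), ω_n = 1/√(LC) = 1/√(11.8 mH · 79.9 µF) = 1030 rad/s.
ζ = (R/2)·√(C/L) = (11.8/2)·√(79.9 µF/11.8 mH) = 0.485.
ω_d = 1030·√(1 − 0.485²) = 900 rad/s.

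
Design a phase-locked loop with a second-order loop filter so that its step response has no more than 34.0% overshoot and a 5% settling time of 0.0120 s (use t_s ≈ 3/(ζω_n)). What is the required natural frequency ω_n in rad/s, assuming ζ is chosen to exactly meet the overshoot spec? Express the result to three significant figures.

ω_n ≈ 770 rad/s

Inverting the overshoot relation: ζ = |ln 0.340|/√(π² + ln²0.340) = 0.325.
Then ω_n = 3/(ζ t_s) = 3/(0.325 × 0.0120) = 770 rad/s.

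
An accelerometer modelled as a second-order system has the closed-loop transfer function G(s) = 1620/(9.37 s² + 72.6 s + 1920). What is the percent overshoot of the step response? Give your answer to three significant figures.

%OS ≈ 41.3%

Dividing through by 9.37: denominator becomes s² + 7.748 s + 204.9.
So ω_n = √204.9 = 14.3 rad/s and ζ = 7.748/(2·14.3) = 0.271.
%OS = 100 e^{−πζ/√(1−ζ²)} with ζ = 0.271 gives 41.3%.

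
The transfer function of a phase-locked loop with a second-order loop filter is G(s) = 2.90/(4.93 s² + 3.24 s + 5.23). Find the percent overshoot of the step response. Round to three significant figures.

%OS ≈ 34.7%

Dividing through by 4.93: denominator becomes s² + 0.6572 s + 1.061.
So ω_n = √1.061 = 1.03 rad/s and ζ = 0.6572/(2·1.03) = 0.319.
%OS = 100·exp(−πζ/√(1−ζ²)) = 34.7%.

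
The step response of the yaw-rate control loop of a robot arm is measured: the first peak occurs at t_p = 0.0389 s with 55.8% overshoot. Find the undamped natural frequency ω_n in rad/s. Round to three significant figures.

ζ from %OS: ζ = |ln 0.558|/√(π²+ln²0.558) = 0.183.
t_p = π/ω_d ⇒ ω_d = 80.8 rad/s; then ω_n = ω_d/√(1−ζ²) = 82.1 rad/s.

ω_n ≈ 82.1 rad/s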